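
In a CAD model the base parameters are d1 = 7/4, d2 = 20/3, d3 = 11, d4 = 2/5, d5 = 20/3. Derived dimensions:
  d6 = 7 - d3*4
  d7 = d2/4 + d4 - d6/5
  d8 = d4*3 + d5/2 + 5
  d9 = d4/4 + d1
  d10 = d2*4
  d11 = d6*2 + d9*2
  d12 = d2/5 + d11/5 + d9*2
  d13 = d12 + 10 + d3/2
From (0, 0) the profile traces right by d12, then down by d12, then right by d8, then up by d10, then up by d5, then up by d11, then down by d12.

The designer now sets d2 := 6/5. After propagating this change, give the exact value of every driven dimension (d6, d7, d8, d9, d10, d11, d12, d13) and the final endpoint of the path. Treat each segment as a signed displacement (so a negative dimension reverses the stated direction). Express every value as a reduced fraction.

Apply edit: d2 := 6/5
  d6 = 7 - d3*4 = -37
  d7 = d2/4 + d4 - d6/5 = 81/10
  d8 = d4*3 + d5/2 + 5 = 143/15
  d9 = d4/4 + d1 = 37/20
  d10 = d2*4 = 24/5
  d11 = d6*2 + d9*2 = -703/10
  d12 = d2/5 + d11/5 + d9*2 = -253/25
  d13 = d12 + 10 + d3/2 = 269/50
Walk from origin (0, 0):
  seg 1: right by d12 = -253/25 → (-253/25, 0)
  seg 2: down by d12 = -253/25 → (-253/25, 253/25)
  seg 3: right by d8 = 143/15 → (-44/75, 253/25)
  seg 4: up by d10 = 24/5 → (-44/75, 373/25)
  seg 5: up by d5 = 20/3 → (-44/75, 1619/75)
  seg 6: up by d11 = -703/10 → (-44/75, -7307/150)
  seg 7: down by d12 = -253/25 → (-44/75, -5789/150)

d6 = -37
d7 = 81/10
d8 = 143/15
d9 = 37/20
d10 = 24/5
d11 = -703/10
d12 = -253/25
d13 = 269/50
endpoint = (-44/75, -5789/150)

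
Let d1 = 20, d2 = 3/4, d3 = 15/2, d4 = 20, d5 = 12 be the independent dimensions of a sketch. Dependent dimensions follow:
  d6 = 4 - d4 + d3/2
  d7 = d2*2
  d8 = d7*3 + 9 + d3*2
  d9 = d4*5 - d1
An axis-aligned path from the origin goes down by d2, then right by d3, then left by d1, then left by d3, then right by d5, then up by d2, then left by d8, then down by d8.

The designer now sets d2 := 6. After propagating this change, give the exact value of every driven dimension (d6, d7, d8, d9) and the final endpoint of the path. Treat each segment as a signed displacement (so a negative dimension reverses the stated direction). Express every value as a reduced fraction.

Apply edit: d2 := 6
  d6 = 4 - d4 + d3/2 = -49/4
  d7 = d2*2 = 12
  d8 = d7*3 + 9 + d3*2 = 60
  d9 = d4*5 - d1 = 80
Walk from origin (0, 0):
  seg 1: down by d2 = 6 → (0, -6)
  seg 2: right by d3 = 15/2 → (15/2, -6)
  seg 3: left by d1 = 20 → (-25/2, -6)
  seg 4: left by d3 = 15/2 → (-20, -6)
  seg 5: right by d5 = 12 → (-8, -6)
  seg 6: up by d2 = 6 → (-8, 0)
  seg 7: left by d8 = 60 → (-68, 0)
  seg 8: down by d8 = 60 → (-68, -60)

d6 = -49/4
d7 = 12
d8 = 60
d9 = 80
endpoint = (-68, -60)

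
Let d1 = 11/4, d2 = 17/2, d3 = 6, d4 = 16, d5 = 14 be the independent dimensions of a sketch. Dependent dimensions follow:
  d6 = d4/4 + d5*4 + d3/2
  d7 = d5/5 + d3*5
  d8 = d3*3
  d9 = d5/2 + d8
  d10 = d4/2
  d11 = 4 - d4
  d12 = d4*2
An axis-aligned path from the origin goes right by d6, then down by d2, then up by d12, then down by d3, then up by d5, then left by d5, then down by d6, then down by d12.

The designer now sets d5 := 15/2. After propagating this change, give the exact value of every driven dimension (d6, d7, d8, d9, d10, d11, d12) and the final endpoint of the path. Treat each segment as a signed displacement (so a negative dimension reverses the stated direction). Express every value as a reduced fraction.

Apply edit: d5 := 15/2
  d6 = d4/4 + d5*4 + d3/2 = 37
  d7 = d5/5 + d3*5 = 63/2
  d8 = d3*3 = 18
  d9 = d5/2 + d8 = 87/4
  d10 = d4/2 = 8
  d11 = 4 - d4 = -12
  d12 = d4*2 = 32
Walk from origin (0, 0):
  seg 1: right by d6 = 37 → (37, 0)
  seg 2: down by d2 = 17/2 → (37, -17/2)
  seg 3: up by d12 = 32 → (37, 47/2)
  seg 4: down by d3 = 6 → (37, 35/2)
  seg 5: up by d5 = 15/2 → (37, 25)
  seg 6: left by d5 = 15/2 → (59/2, 25)
  seg 7: down by d6 = 37 → (59/2, -12)
  seg 8: down by d12 = 32 → (59/2, -44)

d6 = 37
d7 = 63/2
d8 = 18
d9 = 87/4
d10 = 8
d11 = -12
d12 = 32
endpoint = (59/2, -44)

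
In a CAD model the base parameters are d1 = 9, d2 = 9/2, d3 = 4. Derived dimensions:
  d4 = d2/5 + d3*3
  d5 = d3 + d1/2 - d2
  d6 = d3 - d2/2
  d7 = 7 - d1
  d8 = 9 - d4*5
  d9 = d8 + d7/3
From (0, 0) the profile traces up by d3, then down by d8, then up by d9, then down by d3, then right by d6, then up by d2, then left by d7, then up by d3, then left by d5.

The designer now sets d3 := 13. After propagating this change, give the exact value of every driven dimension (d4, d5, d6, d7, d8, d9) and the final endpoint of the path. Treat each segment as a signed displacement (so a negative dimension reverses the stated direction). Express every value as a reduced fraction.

d4 = 399/10
d5 = 13
d6 = 43/4
d7 = -2
d8 = -381/2
d9 = -1147/6
endpoint = (-1/4, 101/6)

Apply edit: d3 := 13
  d4 = d2/5 + d3*3 = 399/10
  d5 = d3 + d1/2 - d2 = 13
  d6 = d3 - d2/2 = 43/4
  d7 = 7 - d1 = -2
  d8 = 9 - d4*5 = -381/2
  d9 = d8 + d7/3 = -1147/6
Walk from origin (0, 0):
  seg 1: up by d3 = 13 → (0, 13)
  seg 2: down by d8 = -381/2 → (0, 407/2)
  seg 3: up by d9 = -1147/6 → (0, 37/3)
  seg 4: down by d3 = 13 → (0, -2/3)
  seg 5: right by d6 = 43/4 → (43/4, -2/3)
  seg 6: up by d2 = 9/2 → (43/4, 23/6)
  seg 7: left by d7 = -2 → (51/4, 23/6)
  seg 8: up by d3 = 13 → (51/4, 101/6)
  seg 9: left by d5 = 13 → (-1/4, 101/6)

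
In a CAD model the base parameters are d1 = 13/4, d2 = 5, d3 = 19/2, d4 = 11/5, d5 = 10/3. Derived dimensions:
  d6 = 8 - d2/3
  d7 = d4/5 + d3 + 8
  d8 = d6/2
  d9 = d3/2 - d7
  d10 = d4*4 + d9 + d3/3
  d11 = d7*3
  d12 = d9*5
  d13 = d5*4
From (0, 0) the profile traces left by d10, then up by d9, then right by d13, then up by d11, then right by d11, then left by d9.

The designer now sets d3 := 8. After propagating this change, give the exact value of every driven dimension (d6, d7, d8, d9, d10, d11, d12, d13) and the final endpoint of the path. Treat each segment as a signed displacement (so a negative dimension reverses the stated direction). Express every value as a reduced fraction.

Apply edit: d3 := 8
  d6 = 8 - d2/3 = 19/3
  d7 = d4/5 + d3 + 8 = 411/25
  d8 = d6/2 = 19/6
  d9 = d3/2 - d7 = -311/25
  d10 = d4*4 + d9 + d3/3 = -73/75
  d11 = d7*3 = 1233/25
  d12 = d9*5 = -311/5
  d13 = d5*4 = 40/3
Walk from origin (0, 0):
  seg 1: left by d10 = -73/75 → (73/75, 0)
  seg 2: up by d9 = -311/25 → (73/75, -311/25)
  seg 3: right by d13 = 40/3 → (1073/75, -311/25)
  seg 4: up by d11 = 1233/25 → (1073/75, 922/25)
  seg 5: right by d11 = 1233/25 → (4772/75, 922/25)
  seg 6: left by d9 = -311/25 → (1141/15, 922/25)

d6 = 19/3
d7 = 411/25
d8 = 19/6
d9 = -311/25
d10 = -73/75
d11 = 1233/25
d12 = -311/5
d13 = 40/3
endpoint = (1141/15, 922/25)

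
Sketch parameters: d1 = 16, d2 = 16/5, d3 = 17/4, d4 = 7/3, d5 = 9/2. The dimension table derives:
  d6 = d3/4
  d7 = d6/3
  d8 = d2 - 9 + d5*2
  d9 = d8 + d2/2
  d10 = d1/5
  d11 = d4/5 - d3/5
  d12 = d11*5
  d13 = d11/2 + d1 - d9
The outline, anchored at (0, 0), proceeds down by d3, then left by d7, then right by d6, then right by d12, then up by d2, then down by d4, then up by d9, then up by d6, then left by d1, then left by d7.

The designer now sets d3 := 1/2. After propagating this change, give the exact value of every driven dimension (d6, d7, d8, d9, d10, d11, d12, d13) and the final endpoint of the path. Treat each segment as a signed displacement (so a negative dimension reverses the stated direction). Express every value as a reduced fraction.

d6 = 1/8
d7 = 1/24
d8 = 16/5
d9 = 24/5
d10 = 16/5
d11 = 11/30
d12 = 11/6
d13 = 683/60
endpoint = (-113/8, 127/24)

Apply edit: d3 := 1/2
  d6 = d3/4 = 1/8
  d7 = d6/3 = 1/24
  d8 = d2 - 9 + d5*2 = 16/5
  d9 = d8 + d2/2 = 24/5
  d10 = d1/5 = 16/5
  d11 = d4/5 - d3/5 = 11/30
  d12 = d11*5 = 11/6
  d13 = d11/2 + d1 - d9 = 683/60
Walk from origin (0, 0):
  seg 1: down by d3 = 1/2 → (0, -1/2)
  seg 2: left by d7 = 1/24 → (-1/24, -1/2)
  seg 3: right by d6 = 1/8 → (1/12, -1/2)
  seg 4: right by d12 = 11/6 → (23/12, -1/2)
  seg 5: up by d2 = 16/5 → (23/12, 27/10)
  seg 6: down by d4 = 7/3 → (23/12, 11/30)
  seg 7: up by d9 = 24/5 → (23/12, 31/6)
  seg 8: up by d6 = 1/8 → (23/12, 127/24)
  seg 9: left by d1 = 16 → (-169/12, 127/24)
  seg 10: left by d7 = 1/24 → (-113/8, 127/24)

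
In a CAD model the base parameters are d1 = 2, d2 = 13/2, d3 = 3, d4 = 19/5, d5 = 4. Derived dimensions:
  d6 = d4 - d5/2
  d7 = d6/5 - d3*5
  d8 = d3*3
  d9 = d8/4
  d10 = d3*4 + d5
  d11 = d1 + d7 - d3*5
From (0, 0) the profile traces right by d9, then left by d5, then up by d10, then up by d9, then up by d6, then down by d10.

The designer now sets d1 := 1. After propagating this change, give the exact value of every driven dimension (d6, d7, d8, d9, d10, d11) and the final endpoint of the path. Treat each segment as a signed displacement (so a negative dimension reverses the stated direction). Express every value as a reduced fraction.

d6 = 9/5
d7 = -366/25
d8 = 9
d9 = 9/4
d10 = 16
d11 = -716/25
endpoint = (-7/4, 81/20)

Apply edit: d1 := 1
  d6 = d4 - d5/2 = 9/5
  d7 = d6/5 - d3*5 = -366/25
  d8 = d3*3 = 9
  d9 = d8/4 = 9/4
  d10 = d3*4 + d5 = 16
  d11 = d1 + d7 - d3*5 = -716/25
Walk from origin (0, 0):
  seg 1: right by d9 = 9/4 → (9/4, 0)
  seg 2: left by d5 = 4 → (-7/4, 0)
  seg 3: up by d10 = 16 → (-7/4, 16)
  seg 4: up by d9 = 9/4 → (-7/4, 73/4)
  seg 5: up by d6 = 9/5 → (-7/4, 401/20)
  seg 6: down by d10 = 16 → (-7/4, 81/20)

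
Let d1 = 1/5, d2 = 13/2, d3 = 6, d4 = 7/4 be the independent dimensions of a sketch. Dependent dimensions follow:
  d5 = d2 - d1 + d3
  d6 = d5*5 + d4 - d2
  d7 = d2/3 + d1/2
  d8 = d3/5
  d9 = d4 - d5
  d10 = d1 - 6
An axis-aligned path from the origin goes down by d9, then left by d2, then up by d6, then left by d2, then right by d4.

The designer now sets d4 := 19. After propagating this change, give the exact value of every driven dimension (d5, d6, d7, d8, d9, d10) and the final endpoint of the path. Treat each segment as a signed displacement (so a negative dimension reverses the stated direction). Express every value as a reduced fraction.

d5 = 123/10
d6 = 74
d7 = 34/15
d8 = 6/5
d9 = 67/10
d10 = -29/5
endpoint = (6, 673/10)

Apply edit: d4 := 19
  d5 = d2 - d1 + d3 = 123/10
  d6 = d5*5 + d4 - d2 = 74
  d7 = d2/3 + d1/2 = 34/15
  d8 = d3/5 = 6/5
  d9 = d4 - d5 = 67/10
  d10 = d1 - 6 = -29/5
Walk from origin (0, 0):
  seg 1: down by d9 = 67/10 → (0, -67/10)
  seg 2: left by d2 = 13/2 → (-13/2, -67/10)
  seg 3: up by d6 = 74 → (-13/2, 673/10)
  seg 4: left by d2 = 13/2 → (-13, 673/10)
  seg 5: right by d4 = 19 → (6, 673/10)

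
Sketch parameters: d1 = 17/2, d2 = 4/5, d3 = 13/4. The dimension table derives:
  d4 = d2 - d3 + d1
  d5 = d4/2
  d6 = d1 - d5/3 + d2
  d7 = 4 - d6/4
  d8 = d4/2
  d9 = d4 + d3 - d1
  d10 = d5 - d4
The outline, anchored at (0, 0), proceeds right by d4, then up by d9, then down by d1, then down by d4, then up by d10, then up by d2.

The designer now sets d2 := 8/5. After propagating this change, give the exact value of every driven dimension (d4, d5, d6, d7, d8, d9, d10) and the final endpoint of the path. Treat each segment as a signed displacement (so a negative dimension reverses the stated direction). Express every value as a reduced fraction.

Apply edit: d2 := 8/5
  d4 = d2 - d3 + d1 = 137/20
  d5 = d4/2 = 137/40
  d6 = d1 - d5/3 + d2 = 215/24
  d7 = 4 - d6/4 = 169/96
  d8 = d4/2 = 137/40
  d9 = d4 + d3 - d1 = 8/5
  d10 = d5 - d4 = -137/40
Walk from origin (0, 0):
  seg 1: right by d4 = 137/20 → (137/20, 0)
  seg 2: up by d9 = 8/5 → (137/20, 8/5)
  seg 3: down by d1 = 17/2 → (137/20, -69/10)
  seg 4: down by d4 = 137/20 → (137/20, -55/4)
  seg 5: up by d10 = -137/40 → (137/20, -687/40)
  seg 6: up by d2 = 8/5 → (137/20, -623/40)

d4 = 137/20
d5 = 137/40
d6 = 215/24
d7 = 169/96
d8 = 137/40
d9 = 8/5
d10 = -137/40
endpoint = (137/20, -623/40)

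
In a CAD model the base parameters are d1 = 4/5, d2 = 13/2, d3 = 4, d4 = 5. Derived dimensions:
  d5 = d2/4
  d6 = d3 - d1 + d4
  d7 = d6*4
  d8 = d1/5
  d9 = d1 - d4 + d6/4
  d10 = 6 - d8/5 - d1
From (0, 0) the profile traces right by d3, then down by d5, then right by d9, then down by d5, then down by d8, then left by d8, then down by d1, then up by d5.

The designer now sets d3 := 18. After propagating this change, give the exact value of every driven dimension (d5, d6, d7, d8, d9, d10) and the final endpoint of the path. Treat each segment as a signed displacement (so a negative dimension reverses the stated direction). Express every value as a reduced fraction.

d5 = 13/8
d6 = 111/5
d7 = 444/5
d8 = 4/25
d9 = 27/20
d10 = 646/125
endpoint = (1919/100, -517/200)

Apply edit: d3 := 18
  d5 = d2/4 = 13/8
  d6 = d3 - d1 + d4 = 111/5
  d7 = d6*4 = 444/5
  d8 = d1/5 = 4/25
  d9 = d1 - d4 + d6/4 = 27/20
  d10 = 6 - d8/5 - d1 = 646/125
Walk from origin (0, 0):
  seg 1: right by d3 = 18 → (18, 0)
  seg 2: down by d5 = 13/8 → (18, -13/8)
  seg 3: right by d9 = 27/20 → (387/20, -13/8)
  seg 4: down by d5 = 13/8 → (387/20, -13/4)
  seg 5: down by d8 = 4/25 → (387/20, -341/100)
  seg 6: left by d8 = 4/25 → (1919/100, -341/100)
  seg 7: down by d1 = 4/5 → (1919/100, -421/100)
  seg 8: up by d5 = 13/8 → (1919/100, -517/200)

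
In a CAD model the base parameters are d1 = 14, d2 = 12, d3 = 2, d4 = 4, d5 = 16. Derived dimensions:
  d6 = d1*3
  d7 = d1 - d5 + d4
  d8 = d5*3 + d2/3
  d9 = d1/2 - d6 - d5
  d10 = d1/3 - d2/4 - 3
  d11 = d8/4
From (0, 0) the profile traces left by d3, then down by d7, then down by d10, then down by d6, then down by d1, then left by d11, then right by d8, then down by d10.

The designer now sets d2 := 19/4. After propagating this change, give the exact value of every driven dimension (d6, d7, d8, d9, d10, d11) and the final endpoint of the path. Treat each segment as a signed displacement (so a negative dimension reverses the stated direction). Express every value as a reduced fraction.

Apply edit: d2 := 19/4
  d6 = d1*3 = 42
  d7 = d1 - d5 + d4 = 2
  d8 = d5*3 + d2/3 = 595/12
  d9 = d1/2 - d6 - d5 = -51
  d10 = d1/3 - d2/4 - 3 = 23/48
  d11 = d8/4 = 595/48
Walk from origin (0, 0):
  seg 1: left by d3 = 2 → (-2, 0)
  seg 2: down by d7 = 2 → (-2, -2)
  seg 3: down by d10 = 23/48 → (-2, -119/48)
  seg 4: down by d6 = 42 → (-2, -2135/48)
  seg 5: down by d1 = 14 → (-2, -2807/48)
  seg 6: left by d11 = 595/48 → (-691/48, -2807/48)
  seg 7: right by d8 = 595/12 → (563/16, -2807/48)
  seg 8: down by d10 = 23/48 → (563/16, -1415/24)

d6 = 42
d7 = 2
d8 = 595/12
d9 = -51
d10 = 23/48
d11 = 595/48
endpoint = (563/16, -1415/24)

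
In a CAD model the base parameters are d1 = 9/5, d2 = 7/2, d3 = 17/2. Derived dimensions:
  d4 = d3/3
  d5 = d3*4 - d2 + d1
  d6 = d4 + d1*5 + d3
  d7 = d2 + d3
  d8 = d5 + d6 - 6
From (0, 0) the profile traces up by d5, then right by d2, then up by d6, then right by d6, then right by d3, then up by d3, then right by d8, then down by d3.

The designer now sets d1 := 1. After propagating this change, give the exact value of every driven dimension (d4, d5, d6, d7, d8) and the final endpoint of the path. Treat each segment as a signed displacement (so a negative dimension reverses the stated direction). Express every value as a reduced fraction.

d4 = 17/6
d5 = 63/2
d6 = 49/3
d7 = 12
d8 = 251/6
endpoint = (421/6, 287/6)

Apply edit: d1 := 1
  d4 = d3/3 = 17/6
  d5 = d3*4 - d2 + d1 = 63/2
  d6 = d4 + d1*5 + d3 = 49/3
  d7 = d2 + d3 = 12
  d8 = d5 + d6 - 6 = 251/6
Walk from origin (0, 0):
  seg 1: up by d5 = 63/2 → (0, 63/2)
  seg 2: right by d2 = 7/2 → (7/2, 63/2)
  seg 3: up by d6 = 49/3 → (7/2, 287/6)
  seg 4: right by d6 = 49/3 → (119/6, 287/6)
  seg 5: right by d3 = 17/2 → (85/3, 287/6)
  seg 6: up by d3 = 17/2 → (85/3, 169/3)
  seg 7: right by d8 = 251/6 → (421/6, 169/3)
  seg 8: down by d3 = 17/2 → (421/6, 287/6)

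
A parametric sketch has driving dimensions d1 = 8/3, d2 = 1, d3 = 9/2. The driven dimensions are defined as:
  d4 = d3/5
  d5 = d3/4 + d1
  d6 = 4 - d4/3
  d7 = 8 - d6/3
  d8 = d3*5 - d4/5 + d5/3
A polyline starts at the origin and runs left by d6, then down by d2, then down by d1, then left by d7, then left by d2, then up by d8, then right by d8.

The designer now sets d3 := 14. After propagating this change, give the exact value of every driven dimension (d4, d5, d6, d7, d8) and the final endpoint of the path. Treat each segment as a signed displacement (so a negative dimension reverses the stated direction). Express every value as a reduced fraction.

d4 = 14/5
d5 = 37/6
d6 = 46/15
d7 = 314/45
d8 = 32173/450
endpoint = (27203/450, 30523/450)

Apply edit: d3 := 14
  d4 = d3/5 = 14/5
  d5 = d3/4 + d1 = 37/6
  d6 = 4 - d4/3 = 46/15
  d7 = 8 - d6/3 = 314/45
  d8 = d3*5 - d4/5 + d5/3 = 32173/450
Walk from origin (0, 0):
  seg 1: left by d6 = 46/15 → (-46/15, 0)
  seg 2: down by d2 = 1 → (-46/15, -1)
  seg 3: down by d1 = 8/3 → (-46/15, -11/3)
  seg 4: left by d7 = 314/45 → (-452/45, -11/3)
  seg 5: left by d2 = 1 → (-497/45, -11/3)
  seg 6: up by d8 = 32173/450 → (-497/45, 30523/450)
  seg 7: right by d8 = 32173/450 → (27203/450, 30523/450)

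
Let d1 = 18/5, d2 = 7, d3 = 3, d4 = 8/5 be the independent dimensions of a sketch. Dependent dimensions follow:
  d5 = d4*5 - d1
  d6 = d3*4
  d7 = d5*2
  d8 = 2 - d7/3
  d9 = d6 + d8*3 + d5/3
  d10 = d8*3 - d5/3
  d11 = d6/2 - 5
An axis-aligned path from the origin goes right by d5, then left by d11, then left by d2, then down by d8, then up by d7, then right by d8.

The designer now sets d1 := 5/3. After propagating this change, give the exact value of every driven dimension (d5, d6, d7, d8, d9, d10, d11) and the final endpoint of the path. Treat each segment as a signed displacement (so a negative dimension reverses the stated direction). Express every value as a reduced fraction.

d5 = 19/3
d6 = 12
d7 = 38/3
d8 = -20/9
d9 = 67/9
d10 = -79/9
d11 = 1
endpoint = (-35/9, 134/9)

Apply edit: d1 := 5/3
  d5 = d4*5 - d1 = 19/3
  d6 = d3*4 = 12
  d7 = d5*2 = 38/3
  d8 = 2 - d7/3 = -20/9
  d9 = d6 + d8*3 + d5/3 = 67/9
  d10 = d8*3 - d5/3 = -79/9
  d11 = d6/2 - 5 = 1
Walk from origin (0, 0):
  seg 1: right by d5 = 19/3 → (19/3, 0)
  seg 2: left by d11 = 1 → (16/3, 0)
  seg 3: left by d2 = 7 → (-5/3, 0)
  seg 4: down by d8 = -20/9 → (-5/3, 20/9)
  seg 5: up by d7 = 38/3 → (-5/3, 134/9)
  seg 6: right by d8 = -20/9 → (-35/9, 134/9)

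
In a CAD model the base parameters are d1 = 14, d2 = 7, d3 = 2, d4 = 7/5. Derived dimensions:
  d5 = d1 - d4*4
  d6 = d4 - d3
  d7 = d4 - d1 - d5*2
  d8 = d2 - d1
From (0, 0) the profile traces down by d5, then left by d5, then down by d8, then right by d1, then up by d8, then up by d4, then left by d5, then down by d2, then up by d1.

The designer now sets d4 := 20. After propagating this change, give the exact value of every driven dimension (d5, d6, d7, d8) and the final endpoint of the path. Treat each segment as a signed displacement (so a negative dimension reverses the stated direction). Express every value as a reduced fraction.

d5 = -66
d6 = 18
d7 = 138
d8 = -7
endpoint = (146, 93)

Apply edit: d4 := 20
  d5 = d1 - d4*4 = -66
  d6 = d4 - d3 = 18
  d7 = d4 - d1 - d5*2 = 138
  d8 = d2 - d1 = -7
Walk from origin (0, 0):
  seg 1: down by d5 = -66 → (0, 66)
  seg 2: left by d5 = -66 → (66, 66)
  seg 3: down by d8 = -7 → (66, 73)
  seg 4: right by d1 = 14 → (80, 73)
  seg 5: up by d8 = -7 → (80, 66)
  seg 6: up by d4 = 20 → (80, 86)
  seg 7: left by d5 = -66 → (146, 86)
  seg 8: down by d2 = 7 → (146, 79)
  seg 9: up by d1 = 14 → (146, 93)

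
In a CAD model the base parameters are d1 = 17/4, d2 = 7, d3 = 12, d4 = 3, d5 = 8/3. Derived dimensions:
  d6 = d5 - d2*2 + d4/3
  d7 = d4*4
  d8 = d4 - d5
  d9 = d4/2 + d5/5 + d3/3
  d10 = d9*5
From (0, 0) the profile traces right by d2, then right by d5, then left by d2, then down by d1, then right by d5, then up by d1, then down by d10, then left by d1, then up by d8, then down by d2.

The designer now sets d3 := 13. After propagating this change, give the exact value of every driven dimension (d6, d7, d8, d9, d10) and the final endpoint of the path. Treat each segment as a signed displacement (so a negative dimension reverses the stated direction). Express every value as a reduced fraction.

Apply edit: d3 := 13
  d6 = d5 - d2*2 + d4/3 = -31/3
  d7 = d4*4 = 12
  d8 = d4 - d5 = 1/3
  d9 = d4/2 + d5/5 + d3/3 = 191/30
  d10 = d9*5 = 191/6
Walk from origin (0, 0):
  seg 1: right by d2 = 7 → (7, 0)
  seg 2: right by d5 = 8/3 → (29/3, 0)
  seg 3: left by d2 = 7 → (8/3, 0)
  seg 4: down by d1 = 17/4 → (8/3, -17/4)
  seg 5: right by d5 = 8/3 → (16/3, -17/4)
  seg 6: up by d1 = 17/4 → (16/3, 0)
  seg 7: down by d10 = 191/6 → (16/3, -191/6)
  seg 8: left by d1 = 17/4 → (13/12, -191/6)
  seg 9: up by d8 = 1/3 → (13/12, -63/2)
  seg 10: down by d2 = 7 → (13/12, -77/2)

d6 = -31/3
d7 = 12
d8 = 1/3
d9 = 191/30
d10 = 191/6
endpoint = (13/12, -77/2)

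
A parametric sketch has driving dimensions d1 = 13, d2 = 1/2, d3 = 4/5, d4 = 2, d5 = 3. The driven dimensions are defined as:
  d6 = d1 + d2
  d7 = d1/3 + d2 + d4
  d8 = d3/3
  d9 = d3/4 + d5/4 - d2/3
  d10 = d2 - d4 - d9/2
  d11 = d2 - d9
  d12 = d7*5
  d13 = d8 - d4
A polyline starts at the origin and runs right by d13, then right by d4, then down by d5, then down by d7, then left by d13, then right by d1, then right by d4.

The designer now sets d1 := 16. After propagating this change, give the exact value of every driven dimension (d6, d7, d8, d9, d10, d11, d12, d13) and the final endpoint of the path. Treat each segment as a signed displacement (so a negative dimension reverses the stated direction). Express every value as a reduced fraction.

Apply edit: d1 := 16
  d6 = d1 + d2 = 33/2
  d7 = d1/3 + d2 + d4 = 47/6
  d8 = d3/3 = 4/15
  d9 = d3/4 + d5/4 - d2/3 = 47/60
  d10 = d2 - d4 - d9/2 = -227/120
  d11 = d2 - d9 = -17/60
  d12 = d7*5 = 235/6
  d13 = d8 - d4 = -26/15
Walk from origin (0, 0):
  seg 1: right by d13 = -26/15 → (-26/15, 0)
  seg 2: right by d4 = 2 → (4/15, 0)
  seg 3: down by d5 = 3 → (4/15, -3)
  seg 4: down by d7 = 47/6 → (4/15, -65/6)
  seg 5: left by d13 = -26/15 → (2, -65/6)
  seg 6: right by d1 = 16 → (18, -65/6)
  seg 7: right by d4 = 2 → (20, -65/6)

d6 = 33/2
d7 = 47/6
d8 = 4/15
d9 = 47/60
d10 = -227/120
d11 = -17/60
d12 = 235/6
d13 = -26/15
endpoint = (20, -65/6)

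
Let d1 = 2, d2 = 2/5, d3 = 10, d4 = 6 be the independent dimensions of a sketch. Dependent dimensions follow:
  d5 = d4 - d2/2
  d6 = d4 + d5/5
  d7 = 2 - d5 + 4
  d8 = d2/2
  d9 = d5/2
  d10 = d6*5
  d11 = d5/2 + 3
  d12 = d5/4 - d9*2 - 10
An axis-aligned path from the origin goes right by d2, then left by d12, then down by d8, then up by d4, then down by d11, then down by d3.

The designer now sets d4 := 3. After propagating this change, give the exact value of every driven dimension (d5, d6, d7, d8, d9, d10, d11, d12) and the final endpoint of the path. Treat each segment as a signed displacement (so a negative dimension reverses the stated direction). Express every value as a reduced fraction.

Apply edit: d4 := 3
  d5 = d4 - d2/2 = 14/5
  d6 = d4 + d5/5 = 89/25
  d7 = 2 - d5 + 4 = 16/5
  d8 = d2/2 = 1/5
  d9 = d5/2 = 7/5
  d10 = d6*5 = 89/5
  d11 = d5/2 + 3 = 22/5
  d12 = d5/4 - d9*2 - 10 = -121/10
Walk from origin (0, 0):
  seg 1: right by d2 = 2/5 → (2/5, 0)
  seg 2: left by d12 = -121/10 → (25/2, 0)
  seg 3: down by d8 = 1/5 → (25/2, -1/5)
  seg 4: up by d4 = 3 → (25/2, 14/5)
  seg 5: down by d11 = 22/5 → (25/2, -8/5)
  seg 6: down by d3 = 10 → (25/2, -58/5)

d5 = 14/5
d6 = 89/25
d7 = 16/5
d8 = 1/5
d9 = 7/5
d10 = 89/5
d11 = 22/5
d12 = -121/10
endpoint = (25/2, -58/5)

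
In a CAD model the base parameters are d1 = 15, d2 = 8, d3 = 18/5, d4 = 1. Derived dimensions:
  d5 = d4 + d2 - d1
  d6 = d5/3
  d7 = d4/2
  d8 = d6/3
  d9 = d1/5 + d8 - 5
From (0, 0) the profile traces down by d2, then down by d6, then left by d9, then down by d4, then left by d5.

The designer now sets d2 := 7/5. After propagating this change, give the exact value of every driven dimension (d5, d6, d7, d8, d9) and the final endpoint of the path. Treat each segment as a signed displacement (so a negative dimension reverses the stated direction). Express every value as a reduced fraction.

Apply edit: d2 := 7/5
  d5 = d4 + d2 - d1 = -63/5
  d6 = d5/3 = -21/5
  d7 = d4/2 = 1/2
  d8 = d6/3 = -7/5
  d9 = d1/5 + d8 - 5 = -17/5
Walk from origin (0, 0):
  seg 1: down by d2 = 7/5 → (0, -7/5)
  seg 2: down by d6 = -21/5 → (0, 14/5)
  seg 3: left by d9 = -17/5 → (17/5, 14/5)
  seg 4: down by d4 = 1 → (17/5, 9/5)
  seg 5: left by d5 = -63/5 → (16, 9/5)

d5 = -63/5
d6 = -21/5
d7 = 1/2
d8 = -7/5
d9 = -17/5
endpoint = (16, 9/5)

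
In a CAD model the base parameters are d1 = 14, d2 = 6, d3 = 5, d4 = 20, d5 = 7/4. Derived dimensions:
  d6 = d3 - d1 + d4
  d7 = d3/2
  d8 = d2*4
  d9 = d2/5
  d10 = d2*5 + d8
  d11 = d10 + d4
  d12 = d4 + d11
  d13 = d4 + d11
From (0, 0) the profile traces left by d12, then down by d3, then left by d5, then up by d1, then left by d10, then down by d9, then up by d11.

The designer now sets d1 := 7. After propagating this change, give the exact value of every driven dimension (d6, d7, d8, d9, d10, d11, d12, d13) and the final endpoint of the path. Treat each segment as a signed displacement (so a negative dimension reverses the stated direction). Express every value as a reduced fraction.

d6 = 18
d7 = 5/2
d8 = 24
d9 = 6/5
d10 = 54
d11 = 74
d12 = 94
d13 = 94
endpoint = (-599/4, 374/5)

Apply edit: d1 := 7
  d6 = d3 - d1 + d4 = 18
  d7 = d3/2 = 5/2
  d8 = d2*4 = 24
  d9 = d2/5 = 6/5
  d10 = d2*5 + d8 = 54
  d11 = d10 + d4 = 74
  d12 = d4 + d11 = 94
  d13 = d4 + d11 = 94
Walk from origin (0, 0):
  seg 1: left by d12 = 94 → (-94, 0)
  seg 2: down by d3 = 5 → (-94, -5)
  seg 3: left by d5 = 7/4 → (-383/4, -5)
  seg 4: up by d1 = 7 → (-383/4, 2)
  seg 5: left by d10 = 54 → (-599/4, 2)
  seg 6: down by d9 = 6/5 → (-599/4, 4/5)
  seg 7: up by d11 = 74 → (-599/4, 374/5)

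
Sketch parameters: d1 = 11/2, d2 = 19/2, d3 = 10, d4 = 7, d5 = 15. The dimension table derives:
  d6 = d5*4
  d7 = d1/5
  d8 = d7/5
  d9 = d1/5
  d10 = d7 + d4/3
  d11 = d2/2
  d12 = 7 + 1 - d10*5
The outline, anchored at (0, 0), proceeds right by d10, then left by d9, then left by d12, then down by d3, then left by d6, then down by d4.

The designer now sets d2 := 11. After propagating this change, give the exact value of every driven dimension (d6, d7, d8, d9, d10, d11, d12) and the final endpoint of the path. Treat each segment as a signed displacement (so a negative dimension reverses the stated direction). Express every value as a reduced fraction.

Apply edit: d2 := 11
  d6 = d5*4 = 60
  d7 = d1/5 = 11/10
  d8 = d7/5 = 11/50
  d9 = d1/5 = 11/10
  d10 = d7 + d4/3 = 103/30
  d11 = d2/2 = 11/2
  d12 = 7 + 1 - d10*5 = -55/6
Walk from origin (0, 0):
  seg 1: right by d10 = 103/30 → (103/30, 0)
  seg 2: left by d9 = 11/10 → (7/3, 0)
  seg 3: left by d12 = -55/6 → (23/2, 0)
  seg 4: down by d3 = 10 → (23/2, -10)
  seg 5: left by d6 = 60 → (-97/2, -10)
  seg 6: down by d4 = 7 → (-97/2, -17)

d6 = 60
d7 = 11/10
d8 = 11/50
d9 = 11/10
d10 = 103/30
d11 = 11/2
d12 = -55/6
endpoint = (-97/2, -17)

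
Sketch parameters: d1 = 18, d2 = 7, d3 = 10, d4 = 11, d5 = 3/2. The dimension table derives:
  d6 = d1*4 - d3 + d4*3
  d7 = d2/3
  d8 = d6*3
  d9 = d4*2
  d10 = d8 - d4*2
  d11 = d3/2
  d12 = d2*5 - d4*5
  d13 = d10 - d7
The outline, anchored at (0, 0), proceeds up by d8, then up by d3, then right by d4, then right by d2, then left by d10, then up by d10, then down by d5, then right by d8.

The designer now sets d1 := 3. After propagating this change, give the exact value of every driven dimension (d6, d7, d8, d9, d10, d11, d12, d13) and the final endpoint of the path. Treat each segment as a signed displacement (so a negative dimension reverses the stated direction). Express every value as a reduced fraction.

d6 = 35
d7 = 7/3
d8 = 105
d9 = 22
d10 = 83
d11 = 5
d12 = -20
d13 = 242/3
endpoint = (40, 393/2)

Apply edit: d1 := 3
  d6 = d1*4 - d3 + d4*3 = 35
  d7 = d2/3 = 7/3
  d8 = d6*3 = 105
  d9 = d4*2 = 22
  d10 = d8 - d4*2 = 83
  d11 = d3/2 = 5
  d12 = d2*5 - d4*5 = -20
  d13 = d10 - d7 = 242/3
Walk from origin (0, 0):
  seg 1: up by d8 = 105 → (0, 105)
  seg 2: up by d3 = 10 → (0, 115)
  seg 3: right by d4 = 11 → (11, 115)
  seg 4: right by d2 = 7 → (18, 115)
  seg 5: left by d10 = 83 → (-65, 115)
  seg 6: up by d10 = 83 → (-65, 198)
  seg 7: down by d5 = 3/2 → (-65, 393/2)
  seg 8: right by d8 = 105 → (40, 393/2)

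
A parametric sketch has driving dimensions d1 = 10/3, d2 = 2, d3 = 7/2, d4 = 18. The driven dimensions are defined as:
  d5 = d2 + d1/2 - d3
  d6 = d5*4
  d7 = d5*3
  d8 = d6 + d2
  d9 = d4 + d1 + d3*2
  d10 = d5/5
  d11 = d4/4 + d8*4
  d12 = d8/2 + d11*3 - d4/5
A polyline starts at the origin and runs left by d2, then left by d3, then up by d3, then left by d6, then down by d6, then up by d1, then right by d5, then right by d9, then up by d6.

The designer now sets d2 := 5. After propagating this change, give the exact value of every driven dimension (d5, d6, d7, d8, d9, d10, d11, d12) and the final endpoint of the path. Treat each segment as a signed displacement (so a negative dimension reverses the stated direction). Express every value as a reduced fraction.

Apply edit: d2 := 5
  d5 = d2 + d1/2 - d3 = 19/6
  d6 = d5*4 = 38/3
  d7 = d5*3 = 19/2
  d8 = d6 + d2 = 53/3
  d9 = d4 + d1 + d3*2 = 85/3
  d10 = d5/5 = 19/30
  d11 = d4/4 + d8*4 = 451/6
  d12 = d8/2 + d11*3 - d4/5 = 3461/15
Walk from origin (0, 0):
  seg 1: left by d2 = 5 → (-5, 0)
  seg 2: left by d3 = 7/2 → (-17/2, 0)
  seg 3: up by d3 = 7/2 → (-17/2, 7/2)
  seg 4: left by d6 = 38/3 → (-127/6, 7/2)
  seg 5: down by d6 = 38/3 → (-127/6, -55/6)
  seg 6: up by d1 = 10/3 → (-127/6, -35/6)
  seg 7: right by d5 = 19/6 → (-18, -35/6)
  seg 8: right by d9 = 85/3 → (31/3, -35/6)
  seg 9: up by d6 = 38/3 → (31/3, 41/6)

d5 = 19/6
d6 = 38/3
d7 = 19/2
d8 = 53/3
d9 = 85/3
d10 = 19/30
d11 = 451/6
d12 = 3461/15
endpoint = (31/3, 41/6)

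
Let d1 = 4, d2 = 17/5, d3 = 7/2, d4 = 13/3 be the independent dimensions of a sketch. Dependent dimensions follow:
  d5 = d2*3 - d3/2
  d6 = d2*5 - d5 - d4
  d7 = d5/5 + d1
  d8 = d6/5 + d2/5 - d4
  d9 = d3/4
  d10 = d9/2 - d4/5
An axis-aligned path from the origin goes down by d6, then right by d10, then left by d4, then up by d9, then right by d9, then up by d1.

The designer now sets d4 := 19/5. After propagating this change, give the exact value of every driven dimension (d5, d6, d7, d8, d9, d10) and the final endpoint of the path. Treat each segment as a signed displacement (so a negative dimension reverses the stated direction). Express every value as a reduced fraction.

d5 = 169/20
d6 = 19/4
d7 = 569/100
d8 = -217/100
d9 = 7/8
d10 = -129/400
endpoint = (-1299/400, 1/8)

Apply edit: d4 := 19/5
  d5 = d2*3 - d3/2 = 169/20
  d6 = d2*5 - d5 - d4 = 19/4
  d7 = d5/5 + d1 = 569/100
  d8 = d6/5 + d2/5 - d4 = -217/100
  d9 = d3/4 = 7/8
  d10 = d9/2 - d4/5 = -129/400
Walk from origin (0, 0):
  seg 1: down by d6 = 19/4 → (0, -19/4)
  seg 2: right by d10 = -129/400 → (-129/400, -19/4)
  seg 3: left by d4 = 19/5 → (-1649/400, -19/4)
  seg 4: up by d9 = 7/8 → (-1649/400, -31/8)
  seg 5: right by d9 = 7/8 → (-1299/400, -31/8)
  seg 6: up by d1 = 4 → (-1299/400, 1/8)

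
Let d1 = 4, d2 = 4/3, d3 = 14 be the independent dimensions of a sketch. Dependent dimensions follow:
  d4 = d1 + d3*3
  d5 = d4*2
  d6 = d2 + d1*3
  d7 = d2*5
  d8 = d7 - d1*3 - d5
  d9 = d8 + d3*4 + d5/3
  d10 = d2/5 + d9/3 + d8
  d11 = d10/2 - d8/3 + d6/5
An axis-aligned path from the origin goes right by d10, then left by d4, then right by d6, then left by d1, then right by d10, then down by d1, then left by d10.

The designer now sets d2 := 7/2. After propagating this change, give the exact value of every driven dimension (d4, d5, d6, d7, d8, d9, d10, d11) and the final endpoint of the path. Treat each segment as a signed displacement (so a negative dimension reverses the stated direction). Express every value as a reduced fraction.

Apply edit: d2 := 7/2
  d4 = d1 + d3*3 = 46
  d5 = d4*2 = 92
  d6 = d2 + d1*3 = 31/2
  d7 = d2*5 = 35/2
  d8 = d7 - d1*3 - d5 = -173/2
  d9 = d8 + d3*4 + d5/3 = 1/6
  d10 = d2/5 + d9/3 + d8 = -7717/90
  d11 = d10/2 - d8/3 + d6/5 = -1969/180
Walk from origin (0, 0):
  seg 1: right by d10 = -7717/90 → (-7717/90, 0)
  seg 2: left by d4 = 46 → (-11857/90, 0)
  seg 3: right by d6 = 31/2 → (-5231/45, 0)
  seg 4: left by d1 = 4 → (-5411/45, 0)
  seg 5: right by d10 = -7717/90 → (-18539/90, 0)
  seg 6: down by d1 = 4 → (-18539/90, -4)
  seg 7: left by d10 = -7717/90 → (-5411/45, -4)

d4 = 46
d5 = 92
d6 = 31/2
d7 = 35/2
d8 = -173/2
d9 = 1/6
d10 = -7717/90
d11 = -1969/180
endpoint = (-5411/45, -4)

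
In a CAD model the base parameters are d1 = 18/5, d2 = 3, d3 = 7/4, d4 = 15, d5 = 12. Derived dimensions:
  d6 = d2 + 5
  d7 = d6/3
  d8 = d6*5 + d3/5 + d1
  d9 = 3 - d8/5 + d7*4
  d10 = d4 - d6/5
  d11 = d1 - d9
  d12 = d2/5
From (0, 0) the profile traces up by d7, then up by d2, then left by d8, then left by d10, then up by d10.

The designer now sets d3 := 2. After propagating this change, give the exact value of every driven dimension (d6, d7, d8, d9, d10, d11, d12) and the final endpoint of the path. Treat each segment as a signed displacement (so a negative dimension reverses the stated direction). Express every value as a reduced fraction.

d6 = 8
d7 = 8/3
d8 = 44
d9 = 73/15
d10 = 67/5
d11 = -19/15
d12 = 3/5
endpoint = (-287/5, 286/15)

Apply edit: d3 := 2
  d6 = d2 + 5 = 8
  d7 = d6/3 = 8/3
  d8 = d6*5 + d3/5 + d1 = 44
  d9 = 3 - d8/5 + d7*4 = 73/15
  d10 = d4 - d6/5 = 67/5
  d11 = d1 - d9 = -19/15
  d12 = d2/5 = 3/5
Walk from origin (0, 0):
  seg 1: up by d7 = 8/3 → (0, 8/3)
  seg 2: up by d2 = 3 → (0, 17/3)
  seg 3: left by d8 = 44 → (-44, 17/3)
  seg 4: left by d10 = 67/5 → (-287/5, 17/3)
  seg 5: up by d10 = 67/5 → (-287/5, 286/15)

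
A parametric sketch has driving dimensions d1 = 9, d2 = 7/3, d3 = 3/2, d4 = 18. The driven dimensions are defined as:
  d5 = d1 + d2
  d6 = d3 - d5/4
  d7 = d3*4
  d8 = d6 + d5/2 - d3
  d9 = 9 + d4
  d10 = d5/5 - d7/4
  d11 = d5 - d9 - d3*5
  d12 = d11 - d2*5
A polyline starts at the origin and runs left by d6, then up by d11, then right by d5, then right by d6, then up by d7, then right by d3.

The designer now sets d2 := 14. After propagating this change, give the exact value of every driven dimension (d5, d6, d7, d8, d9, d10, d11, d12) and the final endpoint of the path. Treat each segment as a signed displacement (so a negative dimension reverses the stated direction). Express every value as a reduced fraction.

Apply edit: d2 := 14
  d5 = d1 + d2 = 23
  d6 = d3 - d5/4 = -17/4
  d7 = d3*4 = 6
  d8 = d6 + d5/2 - d3 = 23/4
  d9 = 9 + d4 = 27
  d10 = d5/5 - d7/4 = 31/10
  d11 = d5 - d9 - d3*5 = -23/2
  d12 = d11 - d2*5 = -163/2
Walk from origin (0, 0):
  seg 1: left by d6 = -17/4 → (17/4, 0)
  seg 2: up by d11 = -23/2 → (17/4, -23/2)
  seg 3: right by d5 = 23 → (109/4, -23/2)
  seg 4: right by d6 = -17/4 → (23, -23/2)
  seg 5: up by d7 = 6 → (23, -11/2)
  seg 6: right by d3 = 3/2 → (49/2, -11/2)

d5 = 23
d6 = -17/4
d7 = 6
d8 = 23/4
d9 = 27
d10 = 31/10
d11 = -23/2
d12 = -163/2
endpoint = (49/2, -11/2)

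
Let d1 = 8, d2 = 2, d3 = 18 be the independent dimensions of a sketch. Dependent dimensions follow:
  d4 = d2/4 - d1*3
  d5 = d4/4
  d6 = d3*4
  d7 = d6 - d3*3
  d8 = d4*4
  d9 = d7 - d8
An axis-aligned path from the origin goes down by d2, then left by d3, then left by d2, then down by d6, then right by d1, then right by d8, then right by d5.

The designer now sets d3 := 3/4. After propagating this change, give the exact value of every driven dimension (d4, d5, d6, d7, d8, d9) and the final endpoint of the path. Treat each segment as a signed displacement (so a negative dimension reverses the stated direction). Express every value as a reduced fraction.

d4 = -47/2
d5 = -47/8
d6 = 3
d7 = 3/4
d8 = -94
d9 = 379/4
endpoint = (-757/8, -5)

Apply edit: d3 := 3/4
  d4 = d2/4 - d1*3 = -47/2
  d5 = d4/4 = -47/8
  d6 = d3*4 = 3
  d7 = d6 - d3*3 = 3/4
  d8 = d4*4 = -94
  d9 = d7 - d8 = 379/4
Walk from origin (0, 0):
  seg 1: down by d2 = 2 → (0, -2)
  seg 2: left by d3 = 3/4 → (-3/4, -2)
  seg 3: left by d2 = 2 → (-11/4, -2)
  seg 4: down by d6 = 3 → (-11/4, -5)
  seg 5: right by d1 = 8 → (21/4, -5)
  seg 6: right by d8 = -94 → (-355/4, -5)
  seg 7: right by d5 = -47/8 → (-757/8, -5)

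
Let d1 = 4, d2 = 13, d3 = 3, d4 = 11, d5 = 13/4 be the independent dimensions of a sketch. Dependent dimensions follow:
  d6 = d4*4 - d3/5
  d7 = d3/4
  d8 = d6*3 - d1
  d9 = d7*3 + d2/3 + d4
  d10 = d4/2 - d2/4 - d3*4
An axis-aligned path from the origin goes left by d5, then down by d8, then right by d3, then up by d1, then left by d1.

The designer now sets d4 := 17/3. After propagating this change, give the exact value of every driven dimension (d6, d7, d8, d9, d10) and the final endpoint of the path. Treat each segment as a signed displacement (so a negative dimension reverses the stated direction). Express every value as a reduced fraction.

d6 = 331/15
d7 = 3/4
d8 = 311/5
d9 = 49/4
d10 = -149/12
endpoint = (-17/4, -291/5)

Apply edit: d4 := 17/3
  d6 = d4*4 - d3/5 = 331/15
  d7 = d3/4 = 3/4
  d8 = d6*3 - d1 = 311/5
  d9 = d7*3 + d2/3 + d4 = 49/4
  d10 = d4/2 - d2/4 - d3*4 = -149/12
Walk from origin (0, 0):
  seg 1: left by d5 = 13/4 → (-13/4, 0)
  seg 2: down by d8 = 311/5 → (-13/4, -311/5)
  seg 3: right by d3 = 3 → (-1/4, -311/5)
  seg 4: up by d1 = 4 → (-1/4, -291/5)
  seg 5: left by d1 = 4 → (-17/4, -291/5)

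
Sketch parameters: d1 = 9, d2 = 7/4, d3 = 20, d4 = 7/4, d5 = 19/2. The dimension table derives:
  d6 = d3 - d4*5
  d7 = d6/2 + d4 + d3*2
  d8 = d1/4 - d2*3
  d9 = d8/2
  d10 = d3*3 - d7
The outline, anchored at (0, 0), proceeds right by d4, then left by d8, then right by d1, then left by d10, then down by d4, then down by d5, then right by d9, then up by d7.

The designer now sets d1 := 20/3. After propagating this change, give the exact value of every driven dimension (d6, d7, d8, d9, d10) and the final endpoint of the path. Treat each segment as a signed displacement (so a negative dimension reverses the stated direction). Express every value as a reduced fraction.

Apply edit: d1 := 20/3
  d6 = d3 - d4*5 = 45/4
  d7 = d6/2 + d4 + d3*2 = 379/8
  d8 = d1/4 - d2*3 = -43/12
  d9 = d8/2 = -43/24
  d10 = d3*3 - d7 = 101/8
Walk from origin (0, 0):
  seg 1: right by d4 = 7/4 → (7/4, 0)
  seg 2: left by d8 = -43/12 → (16/3, 0)
  seg 3: right by d1 = 20/3 → (12, 0)
  seg 4: left by d10 = 101/8 → (-5/8, 0)
  seg 5: down by d4 = 7/4 → (-5/8, -7/4)
  seg 6: down by d5 = 19/2 → (-5/8, -45/4)
  seg 7: right by d9 = -43/24 → (-29/12, -45/4)
  seg 8: up by d7 = 379/8 → (-29/12, 289/8)

d6 = 45/4
d7 = 379/8
d8 = -43/12
d9 = -43/24
d10 = 101/8
endpoint = (-29/12, 289/8)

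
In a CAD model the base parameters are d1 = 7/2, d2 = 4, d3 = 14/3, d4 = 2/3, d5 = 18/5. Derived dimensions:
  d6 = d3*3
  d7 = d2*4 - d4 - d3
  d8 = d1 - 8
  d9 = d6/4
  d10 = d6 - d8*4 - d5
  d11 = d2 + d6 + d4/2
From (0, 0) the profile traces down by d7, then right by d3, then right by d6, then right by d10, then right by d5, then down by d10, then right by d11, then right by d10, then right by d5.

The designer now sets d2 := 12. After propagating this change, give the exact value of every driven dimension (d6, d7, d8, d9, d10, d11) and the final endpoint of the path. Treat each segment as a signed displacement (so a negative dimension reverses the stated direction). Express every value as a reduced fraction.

d6 = 14
d7 = 128/3
d8 = -9/2
d9 = 7/2
d10 = 142/5
d11 = 79/3
endpoint = (109, -1066/15)

Apply edit: d2 := 12
  d6 = d3*3 = 14
  d7 = d2*4 - d4 - d3 = 128/3
  d8 = d1 - 8 = -9/2
  d9 = d6/4 = 7/2
  d10 = d6 - d8*4 - d5 = 142/5
  d11 = d2 + d6 + d4/2 = 79/3
Walk from origin (0, 0):
  seg 1: down by d7 = 128/3 → (0, -128/3)
  seg 2: right by d3 = 14/3 → (14/3, -128/3)
  seg 3: right by d6 = 14 → (56/3, -128/3)
  seg 4: right by d10 = 142/5 → (706/15, -128/3)
  seg 5: right by d5 = 18/5 → (152/3, -128/3)
  seg 6: down by d10 = 142/5 → (152/3, -1066/15)
  seg 7: right by d11 = 79/3 → (77, -1066/15)
  seg 8: right by d10 = 142/5 → (527/5, -1066/15)
  seg 9: right by d5 = 18/5 → (109, -1066/15)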